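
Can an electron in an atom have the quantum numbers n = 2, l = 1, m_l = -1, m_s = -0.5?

Valid

n = 2 is a positive integer. l = 1 satisfies 0 ≤ l ≤ n−1 = 1. m_l = -1 lies in the range −l … +l (here −1 … 1). m_s = -1/2 is one of ±1/2.
All four constraints are satisfied.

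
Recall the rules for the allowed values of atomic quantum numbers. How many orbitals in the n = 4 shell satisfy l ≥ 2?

12

With n = 4 the allowed l are 0, 1, …, 3.
The (l, ml) pairs meeting l ≥ 2 give: l=2 → 5; l=3 → 7.
Total orbitals: 5 + 7 = 12.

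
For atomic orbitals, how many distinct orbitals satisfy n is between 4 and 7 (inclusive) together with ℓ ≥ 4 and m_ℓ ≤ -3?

Count contributing orbitals for each principal shell:
n=5 → 2; n=6 → 5; n=7 → 9.
Total orbitals: 2 + 5 + 9 = 16.

16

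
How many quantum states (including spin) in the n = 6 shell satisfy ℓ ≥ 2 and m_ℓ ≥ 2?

20

Go through ℓ = 0, …, 5 (the values permitted for n = 6).
Contributions: ℓ=2 → 1; ℓ=3 → 2; ℓ=4 → 3; ℓ=5 → 4.
Orbitals: 1 + 2 + 3 + 4 = 10. Each orbital carries two spin states, so 10 × 2 = 20 states.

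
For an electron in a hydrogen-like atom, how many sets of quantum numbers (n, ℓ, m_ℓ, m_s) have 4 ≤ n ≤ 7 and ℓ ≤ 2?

Per-shell orbital counts meeting the constraint:
n=4 → 9; n=5 → 9; n=6 → 9; n=7 → 9.
Orbitals: 9 + 9 + 9 + 9 = 36. Including both spin states (m_s = ±1/2) gives 2 × 36 = 72 states.

72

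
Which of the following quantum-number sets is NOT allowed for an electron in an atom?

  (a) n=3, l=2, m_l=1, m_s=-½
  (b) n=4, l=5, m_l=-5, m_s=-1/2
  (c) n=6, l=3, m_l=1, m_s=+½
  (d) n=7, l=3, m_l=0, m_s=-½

(b) has l = 5 ≥ n = 4, violating 0 ≤ l ≤ n−1.
The remaining sets (a), (c), (d) satisfy all four rules.

(b)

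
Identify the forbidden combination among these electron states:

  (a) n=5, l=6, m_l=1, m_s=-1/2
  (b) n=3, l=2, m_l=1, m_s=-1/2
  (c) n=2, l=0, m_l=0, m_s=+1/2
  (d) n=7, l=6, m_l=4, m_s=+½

(a)

(a) has l = 6 ≥ n = 5, violating 0 ≤ l ≤ n−1.
The remaining sets (b), (c), (d) satisfy all four rules.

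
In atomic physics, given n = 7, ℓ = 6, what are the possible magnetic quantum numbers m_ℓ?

m_ℓ takes every integer from −ℓ to +ℓ. With ℓ = 6 that gives the 13 values -6, -5, -4, -3, -2, -1, 0, 1, 2, 3, 4, 5, 6.

-6, -5, -4, -3, -2, -1, 0, 1, 2, 3, 4, 5, 6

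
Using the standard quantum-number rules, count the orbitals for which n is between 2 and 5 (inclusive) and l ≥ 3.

Count contributing orbitals for each principal shell:
n=4 → 7; n=5 → 16.
Total orbitals: 7 + 16 = 23.

23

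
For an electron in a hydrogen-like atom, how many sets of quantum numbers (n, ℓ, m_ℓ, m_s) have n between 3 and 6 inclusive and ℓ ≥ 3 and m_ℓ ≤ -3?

20

Count contributing orbitals for each principal shell:
n=4 → 1; n=5 → 3; n=6 → 6.
Orbitals: 1 + 3 + 6 = 10. Including both spin states (m_s = ±1/2) gives 2 × 10 = 20 states.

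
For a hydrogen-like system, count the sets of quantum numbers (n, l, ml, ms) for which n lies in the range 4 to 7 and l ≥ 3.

For each n in the range, tally the orbitals obeying l ≥ 3:
n=4 → 7; n=5 → 16; n=6 → 27; n=7 → 40.
Orbitals: 7 + 16 + 27 + 40 = 90. Including both spin states (ms = ±1/2) gives 2 × 90 = 180 states.

180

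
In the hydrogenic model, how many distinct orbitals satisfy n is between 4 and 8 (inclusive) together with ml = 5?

6

For each n in the range, tally the orbitals obeying ml = 5:
n=6 → 1; n=7 → 2; n=8 → 3.
Total orbitals: 1 + 2 + 3 = 6.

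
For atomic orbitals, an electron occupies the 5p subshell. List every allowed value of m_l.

-1, 0, 1

The 5p subshell has l = 1, and m_l takes every integer from −l to +l. With l = 1 that gives the 3 values -1, 0, 1.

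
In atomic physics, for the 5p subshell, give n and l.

n = 5, l = 1

The leading integer gives n = 5; the letter 'p' means l = 1.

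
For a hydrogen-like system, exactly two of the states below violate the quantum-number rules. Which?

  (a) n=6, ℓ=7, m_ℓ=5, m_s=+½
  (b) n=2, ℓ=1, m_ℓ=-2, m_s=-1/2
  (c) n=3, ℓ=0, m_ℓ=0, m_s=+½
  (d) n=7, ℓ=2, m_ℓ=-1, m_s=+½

(a) and (b)

(a) has ℓ = 7 ≥ n = 6, violating 0 ≤ ℓ ≤ n−1.
(b) has |m_ℓ| = 2 > ℓ = 1, violating −ℓ ≤ m_ℓ ≤ ℓ.
The remaining sets (c), (d) satisfy all four rules.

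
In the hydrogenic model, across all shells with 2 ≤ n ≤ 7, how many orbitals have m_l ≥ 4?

10

Count contributing orbitals for each principal shell:
n=5 → 1; n=6 → 3; n=7 → 6.
Total orbitals: 1 + 3 + 6 = 10.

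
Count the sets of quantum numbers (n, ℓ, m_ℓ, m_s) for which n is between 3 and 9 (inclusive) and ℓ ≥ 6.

172

Treat each shell separately and count matching orbitals:
n=7 → 13; n=8 → 28; n=9 → 45.
Orbitals: 13 + 28 + 45 = 86. Including both spin states (m_s = ±1/2) gives 2 × 86 = 172 states.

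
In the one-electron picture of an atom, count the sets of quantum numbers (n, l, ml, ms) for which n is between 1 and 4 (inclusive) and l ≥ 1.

Work shell by shell — for each n, count the (l, ml) pairs that satisfy l ≥ 1:
n=2 → 3; n=3 → 8; n=4 → 15.
Orbitals: 3 + 8 + 15 = 26. Including both spin states (ms = ±1/2) gives 2 × 26 = 52 states.

52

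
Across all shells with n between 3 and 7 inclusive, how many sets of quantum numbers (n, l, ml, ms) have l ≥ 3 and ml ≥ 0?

100

Treat each shell separately and count matching orbitals:
n=4 → 4; n=5 → 9; n=6 → 15; n=7 → 22.
Orbitals: 4 + 9 + 15 + 22 = 50. Including both spin states (ms = ±1/2) gives 2 × 50 = 100 states.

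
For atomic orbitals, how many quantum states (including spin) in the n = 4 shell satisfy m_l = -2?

The n = 4 shell has l = 0 through 3; check each.
Per l-value: l=2 → 1; l=3 → 1.
Orbitals: 1 + 1 = 2. Each orbital carries two spin states, so 2 × 2 = 4 states.

4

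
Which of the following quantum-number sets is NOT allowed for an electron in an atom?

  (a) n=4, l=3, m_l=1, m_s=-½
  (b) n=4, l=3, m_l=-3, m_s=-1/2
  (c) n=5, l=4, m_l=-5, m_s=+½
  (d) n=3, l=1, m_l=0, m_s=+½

(c) has |m_l| = 5 > l = 4, violating −l ≤ m_l ≤ l.
The remaining sets (a), (b), (d) satisfy all four rules.

(c)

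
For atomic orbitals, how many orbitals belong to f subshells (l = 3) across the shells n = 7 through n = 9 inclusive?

An f subshell (l = 3) exists for every n ≥ 4, so shells n = 7, 8, 9 each contribute one — 3 subshells.
Since each f subshell has 2·3+1 = 7 orbitals, the total is 3 × 7 = 21.

21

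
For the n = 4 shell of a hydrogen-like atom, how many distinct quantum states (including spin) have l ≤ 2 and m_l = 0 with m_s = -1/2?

With n = 4 the allowed l are 0, 1, …, 3.
The (l, m_l) pairs meeting l ≤ 2 and m_l = 0 give: l=0 → 1; l=1 → 1; l=2 → 1.
Orbitals: 1 + 1 + 1 = 3. With m_s fixed to a single value there is one state per orbital, giving 3 states.

3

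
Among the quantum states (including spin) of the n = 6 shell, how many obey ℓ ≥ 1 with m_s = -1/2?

Contributions: ℓ=1 → 3; ℓ=2 → 5; ℓ=3 → 7; ℓ=4 → 9; ℓ=5 → 11.
Orbitals: 3 + 5 + 7 + 9 + 11 = 35. With m_s fixed to a single value there is one state per orbital, giving 35 states.

35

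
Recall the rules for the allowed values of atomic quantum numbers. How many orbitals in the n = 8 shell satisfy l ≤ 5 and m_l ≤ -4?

3

Go through l = 0, …, 7 (the values permitted for n = 8).
Contributions: l=4 → 1; l=5 → 2.
Total orbitals: 1 + 2 = 3.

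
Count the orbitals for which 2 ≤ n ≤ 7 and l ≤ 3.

77

Count contributing orbitals for each principal shell:
n=2 → 4; n=3 → 9; n=4 → 16; n=5 → 16; n=6 → 16; n=7 → 16.
Total orbitals: 4 + 9 + 16 + 16 + 16 + 16 = 77.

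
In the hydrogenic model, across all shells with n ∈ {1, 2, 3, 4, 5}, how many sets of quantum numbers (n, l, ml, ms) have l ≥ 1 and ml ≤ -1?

40

Per-shell orbital counts meeting the constraint:
n=2 → 1; n=3 → 3; n=4 → 6; n=5 → 10.
Orbitals: 1 + 3 + 6 + 10 = 20. Including both spin states (ms = ±1/2) gives 2 × 20 = 40 states.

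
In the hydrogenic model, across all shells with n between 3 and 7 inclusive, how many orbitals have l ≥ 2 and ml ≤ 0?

65

Treat each shell separately and count matching orbitals:
n=3 → 3; n=4 → 7; n=5 → 12; n=6 → 18; n=7 → 25.
Total orbitals: 3 + 7 + 12 + 18 + 25 = 65.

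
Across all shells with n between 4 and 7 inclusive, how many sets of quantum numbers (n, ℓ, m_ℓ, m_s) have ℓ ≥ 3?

180

Count contributing orbitals for each principal shell:
n=4 → 7; n=5 → 16; n=6 → 27; n=7 → 40.
Orbitals: 7 + 16 + 27 + 40 = 90. Including both spin states (m_s = ±1/2) gives 2 × 90 = 180 states.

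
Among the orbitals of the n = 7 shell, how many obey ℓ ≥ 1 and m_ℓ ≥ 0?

Per ℓ-value: ℓ=1 → 2; ℓ=2 → 3; ℓ=3 → 4; ℓ=4 → 5; ℓ=5 → 6; ℓ=6 → 7.
Total orbitals: 2 + 3 + 4 + 5 + 6 + 7 = 27.

27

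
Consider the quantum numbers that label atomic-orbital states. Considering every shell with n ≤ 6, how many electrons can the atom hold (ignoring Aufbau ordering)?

Total orbitals = 1² + 2² + 3² + 4² + 5² + 6² = 91. Doubling for spin gives 182 electrons.

182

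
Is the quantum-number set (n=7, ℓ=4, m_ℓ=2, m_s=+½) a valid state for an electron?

n = 7 is a positive integer. ℓ = 4 satisfies 0 ≤ ℓ ≤ n−1 = 6. m_ℓ = 2 lies in the range −ℓ … +ℓ (here −4 … 4). m_s = +1/2 is one of ±1/2.
All four constraints are satisfied.

Allowed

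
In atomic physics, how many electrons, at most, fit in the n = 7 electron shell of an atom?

A shell holds 2n² electrons: 2 × 7² = 2 × 49 = 98.

98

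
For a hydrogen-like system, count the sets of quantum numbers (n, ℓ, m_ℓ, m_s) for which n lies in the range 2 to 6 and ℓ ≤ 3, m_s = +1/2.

Per-shell orbital counts meeting the constraint:
n=2 → 4; n=3 → 9; n=4 → 16; n=5 → 16; n=6 → 16.
Orbitals: 4 + 9 + 16 + 16 + 16 = 61. With m_s fixed to +1/2 there is one state per orbital, so 61 states.

61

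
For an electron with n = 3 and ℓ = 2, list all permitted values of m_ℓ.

m_ℓ takes every integer from −ℓ to +ℓ. With ℓ = 2 that gives the 5 values -2, -1, 0, 1, 2.

-2, -1, 0, 1, 2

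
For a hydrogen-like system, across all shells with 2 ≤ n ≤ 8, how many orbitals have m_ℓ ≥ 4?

20

Go shell by shell, enumerating (ℓ, m_ℓ) with m_ℓ ≥ 4:
n=5 → 1; n=6 → 3; n=7 → 6; n=8 → 10.
Total orbitals: 1 + 3 + 6 + 10 = 20.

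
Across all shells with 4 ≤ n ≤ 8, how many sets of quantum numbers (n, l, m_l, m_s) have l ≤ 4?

Treat each shell separately and count matching orbitals:
n=4 → 16; n=5 → 25; n=6 → 25; n=7 → 25; n=8 → 25.
Orbitals: 16 + 25 + 25 + 25 + 25 = 116. Including both spin states (m_s = ±1/2) gives 2 × 116 = 232 states.

232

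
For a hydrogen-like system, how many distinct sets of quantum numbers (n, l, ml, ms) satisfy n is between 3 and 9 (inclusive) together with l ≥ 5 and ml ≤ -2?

Per-shell orbital counts meeting the constraint:
n=6 → 4; n=7 → 9; n=8 → 15; n=9 → 22.
Orbitals: 4 + 9 + 15 + 22 = 50. Including both spin states (ms = ±1/2) gives 2 × 50 = 100 states.

100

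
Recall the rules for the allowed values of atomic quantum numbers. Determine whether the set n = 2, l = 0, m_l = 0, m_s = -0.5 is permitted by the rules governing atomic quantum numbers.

Valid

n = 2 is a positive integer. l = 0 satisfies 0 ≤ l ≤ n−1 = 1. m_l = 0 lies in the range −l … +l (here 0). m_s = -1/2 is one of ±1/2.
All four constraints are satisfied.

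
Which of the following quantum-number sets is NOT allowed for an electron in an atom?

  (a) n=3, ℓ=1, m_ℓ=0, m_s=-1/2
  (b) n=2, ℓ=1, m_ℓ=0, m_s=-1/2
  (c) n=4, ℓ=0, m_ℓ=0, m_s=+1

(c) has m_s = +1, but an electron's spin must be ±1/2.
The remaining sets (a), (b) satisfy all four rules.

(c)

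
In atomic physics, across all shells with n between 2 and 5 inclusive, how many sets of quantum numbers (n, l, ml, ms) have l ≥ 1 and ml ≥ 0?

Count contributing orbitals for each principal shell:
n=2 → 2; n=3 → 5; n=4 → 9; n=5 → 14.
Orbitals: 2 + 5 + 9 + 14 = 30. Including both spin states (ms = ±1/2) gives 2 × 30 = 60 states.

60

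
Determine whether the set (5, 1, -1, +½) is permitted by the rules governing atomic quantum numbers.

n = 5 is a positive integer. l = 1 satisfies 0 ≤ l ≤ n−1 = 4. m_l = -1 lies in the range −l … +l (here −1 … 1). m_s = +1/2 is one of ±1/2.
All four constraints are satisfied.

Valid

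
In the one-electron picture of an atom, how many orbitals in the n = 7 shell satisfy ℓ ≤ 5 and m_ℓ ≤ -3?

6

The n = 7 shell has ℓ = 0 through 6; check each.
Per ℓ-value: ℓ=3 → 1; ℓ=4 → 2; ℓ=5 → 3.
Total orbitals: 1 + 2 + 3 = 6.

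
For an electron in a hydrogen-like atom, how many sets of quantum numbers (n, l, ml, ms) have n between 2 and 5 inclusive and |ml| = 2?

24

Per-shell orbital counts meeting the constraint:
n=3 → 2; n=4 → 4; n=5 → 6.
Orbitals: 2 + 4 + 6 = 12. Including both spin states (ms = ±1/2) gives 2 × 12 = 24 states.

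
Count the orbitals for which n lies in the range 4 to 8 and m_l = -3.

15

Work shell by shell — for each n, count the (l, m_l) pairs that satisfy m_l = -3:
n=4 → 1; n=5 → 2; n=6 → 3; n=7 → 4; n=8 → 5.
Total orbitals: 1 + 2 + 3 + 4 + 5 = 15.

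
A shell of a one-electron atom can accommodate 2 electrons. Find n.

n = 1

2n² = 2 ⇒ n² = 1 ⇒ n = 1.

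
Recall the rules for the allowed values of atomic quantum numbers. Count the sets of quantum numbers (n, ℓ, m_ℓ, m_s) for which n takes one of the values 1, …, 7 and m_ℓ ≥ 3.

40

Count contributing orbitals for each principal shell:
n=4 → 1; n=5 → 3; n=6 → 6; n=7 → 10.
Orbitals: 1 + 3 + 6 + 10 = 20. Including both spin states (m_s = ±1/2) gives 2 × 20 = 40 states.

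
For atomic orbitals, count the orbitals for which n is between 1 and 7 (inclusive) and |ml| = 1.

Count contributing orbitals for each principal shell:
n=2 → 2; n=3 → 4; n=4 → 6; n=5 → 8; n=6 → 10; n=7 → 12.
Total orbitals: 2 + 4 + 6 + 8 + 10 + 12 = 42.

42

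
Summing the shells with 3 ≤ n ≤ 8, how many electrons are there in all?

398

Shell n has n² orbitals: 3²=9 + 4²=16 + 5²=25 + 6²=36 + 7²=49 + 8²=64 = 199 orbitals.
Two spin states per orbital: 2 × 199 = 398 electrons.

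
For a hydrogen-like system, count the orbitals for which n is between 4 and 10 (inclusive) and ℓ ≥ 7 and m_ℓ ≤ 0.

52

Per-shell orbital counts meeting the constraint:
n=8 → 8; n=9 → 17; n=10 → 27.
Total orbitals: 8 + 17 + 27 = 52.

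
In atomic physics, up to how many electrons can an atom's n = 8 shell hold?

128

A shell holds 2n² electrons: 2 × 8² = 2 × 64 = 128.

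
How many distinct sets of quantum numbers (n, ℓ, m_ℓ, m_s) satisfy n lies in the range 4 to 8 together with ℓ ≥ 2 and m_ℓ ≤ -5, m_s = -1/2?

Work shell by shell — for each n, count the (ℓ, m_ℓ) pairs that satisfy ℓ ≥ 2 and m_ℓ ≤ -5:
n=6 → 1; n=7 → 3; n=8 → 6.
Orbitals: 1 + 3 + 6 = 10. With m_s fixed to -1/2 there is one state per orbital, so 10 states.

10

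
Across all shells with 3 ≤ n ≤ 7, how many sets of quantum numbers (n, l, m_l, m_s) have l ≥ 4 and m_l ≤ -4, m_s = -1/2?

10

Treat each shell separately and count matching orbitals:
n=5 → 1; n=6 → 3; n=7 → 6.
Orbitals: 1 + 3 + 6 = 10. With m_s fixed to -1/2 there is one state per orbital, so 10 states.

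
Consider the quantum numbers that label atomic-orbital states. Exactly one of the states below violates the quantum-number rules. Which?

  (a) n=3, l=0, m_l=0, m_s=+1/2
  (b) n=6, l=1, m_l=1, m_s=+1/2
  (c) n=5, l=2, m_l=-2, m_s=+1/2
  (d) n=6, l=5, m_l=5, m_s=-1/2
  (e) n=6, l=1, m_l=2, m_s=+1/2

(e) has |m_l| = 2 > l = 1, violating −l ≤ m_l ≤ l.
The remaining sets (a), (b), (c), (d) satisfy all four rules.

(e)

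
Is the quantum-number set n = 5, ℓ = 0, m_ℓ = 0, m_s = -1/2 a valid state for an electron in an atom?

Allowed

n = 5 is a positive integer. ℓ = 0 satisfies 0 ≤ ℓ ≤ n−1 = 4. m_ℓ = 0 lies in the range −ℓ … +ℓ (here 0). m_s = -1/2 is one of ±1/2.
All four constraints are satisfied.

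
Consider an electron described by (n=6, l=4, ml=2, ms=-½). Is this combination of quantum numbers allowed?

n = 6 is a positive integer. l = 4 satisfies 0 ≤ l ≤ n−1 = 5. ml = 2 lies in the range −l … +l (here −4 … 4). ms = -1/2 is one of ±1/2.
All four constraints are satisfied.

Valid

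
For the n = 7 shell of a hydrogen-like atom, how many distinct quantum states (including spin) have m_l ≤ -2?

30

Orbitals with m_l ≤ -2, by l: l=2 → 1; l=3 → 2; l=4 → 3; l=5 → 4; l=6 → 5.
Orbitals: 1 + 2 + 3 + 4 + 5 = 15. Each orbital carries two spin states, so 15 × 2 = 30 states.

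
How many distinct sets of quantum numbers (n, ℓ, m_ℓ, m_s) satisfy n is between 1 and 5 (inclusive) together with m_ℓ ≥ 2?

20

Count contributing orbitals for each principal shell:
n=3 → 1; n=4 → 3; n=5 → 6.
Orbitals: 1 + 3 + 6 = 10. Including both spin states (m_s = ±1/2) gives 2 × 10 = 20 states.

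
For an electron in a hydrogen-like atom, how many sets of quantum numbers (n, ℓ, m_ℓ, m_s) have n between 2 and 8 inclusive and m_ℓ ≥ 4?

40

Go shell by shell, enumerating (ℓ, m_ℓ) with m_ℓ ≥ 4:
n=5 → 1; n=6 → 3; n=7 → 6; n=8 → 10.
Orbitals: 1 + 3 + 6 + 10 = 20. Including both spin states (m_s = ±1/2) gives 2 × 20 = 40 states.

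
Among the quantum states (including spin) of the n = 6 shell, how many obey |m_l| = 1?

The n = 6 shell has l = 0 through 5; check each.
Orbitals with |m_l| = 1, by l: l=1 → 2; l=2 → 2; l=3 → 2; l=4 → 2; l=5 → 2.
Orbitals: 2 + 2 + 2 + 2 + 2 = 10. Each orbital carries two spin states, so 10 × 2 = 20 states.

20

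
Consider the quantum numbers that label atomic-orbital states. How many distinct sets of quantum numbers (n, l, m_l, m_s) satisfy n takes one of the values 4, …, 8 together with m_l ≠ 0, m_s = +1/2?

160

Count contributing orbitals for each principal shell:
n=4 → 12; n=5 → 20; n=6 → 30; n=7 → 42; n=8 → 56.
Orbitals: 12 + 20 + 30 + 42 + 56 = 160. With m_s fixed to +1/2 there is one state per orbital, so 160 states.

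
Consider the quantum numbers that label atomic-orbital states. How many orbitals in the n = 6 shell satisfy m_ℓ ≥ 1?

With n = 6 the allowed ℓ are 0, 1, …, 5.
Contributions: ℓ=1 → 1; ℓ=2 → 2; ℓ=3 → 3; ℓ=4 → 4; ℓ=5 → 5.
Total orbitals: 1 + 2 + 3 + 4 + 5 = 15.

15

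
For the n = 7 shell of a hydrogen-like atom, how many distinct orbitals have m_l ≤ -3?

With n = 7 the allowed l are 0, 1, …, 6.
Contributions: l=3 → 1; l=4 → 2; l=5 → 3; l=6 → 4.
Total orbitals: 1 + 2 + 3 + 4 = 10.

10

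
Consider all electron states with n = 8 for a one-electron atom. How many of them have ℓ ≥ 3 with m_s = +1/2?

Orbitals with ℓ ≥ 3, by ℓ: ℓ=3 → 7; ℓ=4 → 9; ℓ=5 → 11; ℓ=6 → 13; ℓ=7 → 15.
Orbitals: 7 + 9 + 11 + 13 + 15 = 55. With m_s fixed to a single value there is one state per orbital, giving 55 states.

55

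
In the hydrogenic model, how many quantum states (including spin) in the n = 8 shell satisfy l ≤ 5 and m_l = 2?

8

Per l-value: l=2 → 1; l=3 → 1; l=4 → 1; l=5 → 1.
Orbitals: 1 + 1 + 1 + 1 = 4. Each orbital carries two spin states, so 4 × 2 = 8 states.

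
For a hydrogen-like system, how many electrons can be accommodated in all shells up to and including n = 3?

28

Total orbitals = 1² + 2² + 3² = 14. Doubling for spin gives 28 electrons.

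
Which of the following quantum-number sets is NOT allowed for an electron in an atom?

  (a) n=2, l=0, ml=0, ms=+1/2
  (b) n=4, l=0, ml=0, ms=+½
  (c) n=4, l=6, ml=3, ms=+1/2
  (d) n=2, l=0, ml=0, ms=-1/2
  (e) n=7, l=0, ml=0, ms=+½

(c)

(c) has l = 6 ≥ n = 4, violating 0 ≤ l ≤ n−1.
The remaining sets (a), (b), (d), (e) satisfy all four rules.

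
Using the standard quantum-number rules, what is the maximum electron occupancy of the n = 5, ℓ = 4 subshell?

A subshell with ℓ = 4 has 2ℓ+1 = 9 orbitals, each holding 2 electrons (spin ±1/2), so 9 × 2 = 18.

18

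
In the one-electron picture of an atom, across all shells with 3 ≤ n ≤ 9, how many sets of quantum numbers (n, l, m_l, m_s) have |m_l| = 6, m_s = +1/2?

12

Count contributing orbitals for each principal shell:
n=7 → 2; n=8 → 4; n=9 → 6.
Orbitals: 2 + 4 + 6 = 12. With m_s fixed to +1/2 there is one state per orbital, so 12 states.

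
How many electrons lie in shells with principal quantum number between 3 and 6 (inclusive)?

172

Shell n has n² orbitals: 3²=9 + 4²=16 + 5²=25 + 6²=36 = 86 orbitals.
Two spin states per orbital: 2 × 86 = 172 electrons.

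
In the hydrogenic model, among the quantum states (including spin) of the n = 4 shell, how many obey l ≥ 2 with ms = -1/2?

12

Go through l = 0, …, 3 (the values permitted for n = 4).
Per l-value: l=2 → 5; l=3 → 7.
Orbitals: 5 + 7 = 12. With ms fixed to a single value there is one state per orbital, giving 12 states.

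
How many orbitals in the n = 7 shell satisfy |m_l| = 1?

Contributions: l=1 → 2; l=2 → 2; l=3 → 2; l=4 → 2; l=5 → 2; l=6 → 2.
Total orbitals: 2 + 2 + 2 + 2 + 2 + 2 = 12.

12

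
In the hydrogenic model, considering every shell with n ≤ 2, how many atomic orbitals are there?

Total orbitals = 1² + 2² = 5.

5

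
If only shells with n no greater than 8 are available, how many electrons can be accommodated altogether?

Total orbitals = 1² + 2² + 3² + 4² + 5² + 6² + 7² + 8² = 204. Doubling for spin gives 408 electrons.

408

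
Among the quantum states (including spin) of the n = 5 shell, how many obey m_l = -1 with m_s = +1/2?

The n = 5 shell has l = 0 through 4; check each.
Contributions: l=1 → 1; l=2 → 1; l=3 → 1; l=4 → 1.
Orbitals: 1 + 1 + 1 + 1 = 4. With m_s fixed to a single value there is one state per orbital, giving 4 states.

4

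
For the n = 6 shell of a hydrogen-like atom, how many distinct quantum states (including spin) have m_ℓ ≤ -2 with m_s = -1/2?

Orbitals with m_ℓ ≤ -2, by ℓ: ℓ=2 → 1; ℓ=3 → 2; ℓ=4 → 3; ℓ=5 → 4.
Orbitals: 1 + 2 + 3 + 4 = 10. With m_s fixed to a single value there is one state per orbital, giving 10 states.

10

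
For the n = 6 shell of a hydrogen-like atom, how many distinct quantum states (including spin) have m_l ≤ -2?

With n = 6 the allowed l are 0, 1, …, 5.
Per l-value: l=2 → 1; l=3 → 2; l=4 → 3; l=5 → 4.
Orbitals: 1 + 2 + 3 + 4 = 10. Each orbital carries two spin states, so 10 × 2 = 20 states.

20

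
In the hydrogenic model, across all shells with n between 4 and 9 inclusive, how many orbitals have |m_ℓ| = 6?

Work shell by shell — for each n, count the (ℓ, m_ℓ) pairs that satisfy |m_ℓ| = 6:
n=7 → 2; n=8 → 4; n=9 → 6.
Total orbitals: 2 + 4 + 6 = 12.

12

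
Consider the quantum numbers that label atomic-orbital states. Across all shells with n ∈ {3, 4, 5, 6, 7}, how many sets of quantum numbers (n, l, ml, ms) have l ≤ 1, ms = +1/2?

Go shell by shell, enumerating (l, ml) with l ≤ 1:
n=3 → 4; n=4 → 4; n=5 → 4; n=6 → 4; n=7 → 4.
Orbitals: 4 + 4 + 4 + 4 + 4 = 20. With ms fixed to +1/2 there is one state per orbital, so 20 states.

20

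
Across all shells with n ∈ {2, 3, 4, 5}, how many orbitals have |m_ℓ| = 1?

Per-shell orbital counts meeting the constraint:
n=2 → 2; n=3 → 4; n=4 → 6; n=5 → 8.
Total orbitals: 2 + 4 + 6 + 8 = 20.

20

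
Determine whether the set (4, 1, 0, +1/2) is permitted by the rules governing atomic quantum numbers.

n = 4 is a positive integer. l = 1 satisfies 0 ≤ l ≤ n−1 = 3. ml = 0 lies in the range −l … +l (here −1 … 1). ms = +1/2 is one of ±1/2.
All four constraints are satisfied.

Valid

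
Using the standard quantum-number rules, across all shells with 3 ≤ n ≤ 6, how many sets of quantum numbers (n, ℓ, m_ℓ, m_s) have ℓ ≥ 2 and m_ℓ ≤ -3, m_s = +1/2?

Work shell by shell — for each n, count the (ℓ, m_ℓ) pairs that satisfy ℓ ≥ 2 and m_ℓ ≤ -3:
n=4 → 1; n=5 → 3; n=6 → 6.
Orbitals: 1 + 3 + 6 = 10. With m_s fixed to +1/2 there is one state per orbital, so 10 states.

10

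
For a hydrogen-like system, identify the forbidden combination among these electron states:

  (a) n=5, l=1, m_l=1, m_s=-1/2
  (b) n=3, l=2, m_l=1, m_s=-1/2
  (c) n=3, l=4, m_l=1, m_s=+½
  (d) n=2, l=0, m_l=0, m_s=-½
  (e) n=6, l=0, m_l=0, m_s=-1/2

(c) has l = 4 ≥ n = 3, violating 0 ≤ l ≤ n−1.
The remaining sets (a), (b), (d), (e) satisfy all four rules.

(c)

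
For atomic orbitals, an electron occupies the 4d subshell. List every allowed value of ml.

The 4d subshell has l = 2, and ml takes every integer from −l to +l. With l = 2 that gives the 5 values -2, -1, 0, 1, 2.

-2, -1, 0, 1, 2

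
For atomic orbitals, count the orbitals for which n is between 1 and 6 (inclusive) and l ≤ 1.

21

Count contributing orbitals for each principal shell:
n=1 → 1; n=2 → 4; n=3 → 4; n=4 → 4; n=5 → 4; n=6 → 4.
Total orbitals: 1 + 4 + 4 + 4 + 4 + 4 = 21.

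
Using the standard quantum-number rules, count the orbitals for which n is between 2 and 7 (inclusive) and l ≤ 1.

Work shell by shell — for each n, count the (l, ml) pairs that satisfy l ≤ 1:
n=2 → 4; n=3 → 4; n=4 → 4; n=5 → 4; n=6 → 4; n=7 → 4.
Total orbitals: 4 + 4 + 4 + 4 + 4 + 4 = 24.

24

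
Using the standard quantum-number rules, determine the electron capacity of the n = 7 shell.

A shell holds 2n² electrons: 2 × 7² = 2 × 49 = 98.

98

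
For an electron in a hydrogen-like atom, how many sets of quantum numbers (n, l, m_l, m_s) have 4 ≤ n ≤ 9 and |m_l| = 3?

For each n in the range, tally the orbitals obeying |m_l| = 3:
n=4 → 2; n=5 → 4; n=6 → 6; n=7 → 8; n=8 → 10; n=9 → 12.
Orbitals: 2 + 4 + 6 + 8 + 10 + 12 = 42. Including both spin states (m_s = ±1/2) gives 2 × 42 = 84 states.

84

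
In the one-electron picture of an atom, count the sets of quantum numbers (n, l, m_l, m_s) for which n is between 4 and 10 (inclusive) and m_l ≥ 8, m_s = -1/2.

Go shell by shell, enumerating (l, m_l) with m_l ≥ 8:
n=9 → 1; n=10 → 3.
Orbitals: 1 + 3 = 4. With m_s fixed to -1/2 there is one state per orbital, so 4 states.

4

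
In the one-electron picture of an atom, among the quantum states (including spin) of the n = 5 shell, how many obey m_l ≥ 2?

Go through l = 0, …, 4 (the values permitted for n = 5).
The (l, m_l) pairs meeting m_l ≥ 2 give: l=2 → 1; l=3 → 2; l=4 → 3.
Orbitals: 1 + 2 + 3 = 6. Each orbital carries two spin states, so 6 × 2 = 12 states.

12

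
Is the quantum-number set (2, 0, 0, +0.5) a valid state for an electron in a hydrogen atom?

n = 2 is a positive integer. l = 0 satisfies 0 ≤ l ≤ n−1 = 1. ml = 0 lies in the range −l … +l (here 0). ms = +1/2 is one of ±1/2.
All four constraints are satisfied.

Yes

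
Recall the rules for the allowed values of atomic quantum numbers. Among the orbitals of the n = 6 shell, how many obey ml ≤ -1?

For n = 6, l ranges over 0 … 5.
Orbitals with ml ≤ -1, by l: l=1 → 1; l=2 → 2; l=3 → 3; l=4 → 4; l=5 → 5.
Total orbitals: 1 + 2 + 3 + 4 + 5 = 15.

15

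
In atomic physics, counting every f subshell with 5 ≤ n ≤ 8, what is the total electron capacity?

An f subshell (l = 3) exists for every n ≥ 4, so shells n = 5, 6, 7, 8 each contribute one — 4 subshells.
Since each f subshell holds 2(2·3+1) = 14 electrons, the total is 4 × 14 = 56.

56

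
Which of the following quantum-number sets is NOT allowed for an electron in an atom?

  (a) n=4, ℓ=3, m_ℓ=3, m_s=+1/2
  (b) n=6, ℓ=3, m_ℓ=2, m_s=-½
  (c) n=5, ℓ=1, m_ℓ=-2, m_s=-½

(c)

(c) has |m_ℓ| = 2 > ℓ = 1, violating −ℓ ≤ m_ℓ ≤ ℓ.
The remaining sets (a), (b) satisfy all four rules.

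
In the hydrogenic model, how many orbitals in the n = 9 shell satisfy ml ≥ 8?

1

With n = 9 the allowed l are 0, 1, …, 8.
Per l-value: l=8 → 1.
Total orbitals: 1.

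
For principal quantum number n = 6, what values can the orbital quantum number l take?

l is an integer with 0 ≤ l ≤ n−1, so for n = 6: l = 0, 1, 2, 3, 4, 5.

0, 1, 2, 3, 4, 5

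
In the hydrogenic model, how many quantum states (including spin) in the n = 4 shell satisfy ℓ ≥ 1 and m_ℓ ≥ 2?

For n = 4, ℓ ranges over 0 … 3.
Contributions: ℓ=2 → 1; ℓ=3 → 2.
Orbitals: 1 + 2 = 3. Each orbital carries two spin states, so 3 × 2 = 6 states.

6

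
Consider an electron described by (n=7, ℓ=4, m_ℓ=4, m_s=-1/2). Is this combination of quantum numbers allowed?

Yes

n = 7 is a positive integer. ℓ = 4 satisfies 0 ≤ ℓ ≤ n−1 = 6. m_ℓ = 4 lies in the range −ℓ … +ℓ (here −4 … 4). m_s = -1/2 is one of ±1/2.
All four constraints are satisfied.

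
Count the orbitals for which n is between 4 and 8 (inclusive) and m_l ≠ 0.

Count contributing orbitals for each principal shell:
n=4 → 12; n=5 → 20; n=6 → 30; n=7 → 42; n=8 → 56.
Total orbitals: 12 + 20 + 30 + 42 + 56 = 160.

160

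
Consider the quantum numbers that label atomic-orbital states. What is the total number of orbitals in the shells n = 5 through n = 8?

174

Shell n has n² orbitals: 5²=25 + 6²=36 + 7²=49 + 8²=64 = 174 orbitals.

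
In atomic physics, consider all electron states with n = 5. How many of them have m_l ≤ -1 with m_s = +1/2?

10

For n = 5, l ranges over 0 … 4.
Per l-value: l=1 → 1; l=2 → 2; l=3 → 3; l=4 → 4.
Orbitals: 1 + 2 + 3 + 4 = 10. With m_s fixed to a single value there is one state per orbital, giving 10 states.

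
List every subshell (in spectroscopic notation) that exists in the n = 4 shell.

For n = 4, l runs from 0 to 3. In spectroscopic notation l = 0,1,2,… ↔ s,p,d,f,g,h,i, so the subshells are 4s, 4p, 4d, 4f.

4s, 4p, 4d, 4f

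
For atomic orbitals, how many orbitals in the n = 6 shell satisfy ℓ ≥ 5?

With n = 6 the allowed ℓ are 0, 1, …, 5.
The (ℓ, m_ℓ) pairs meeting ℓ ≥ 5 give: ℓ=5 → 11.
Total orbitals: 11.

11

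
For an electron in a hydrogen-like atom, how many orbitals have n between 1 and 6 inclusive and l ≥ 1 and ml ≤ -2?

Go shell by shell, enumerating (l, ml) with l ≥ 1 and ml ≤ -2:
n=3 → 1; n=4 → 3; n=5 → 6; n=6 → 10.
Total orbitals: 1 + 3 + 6 + 10 = 20.

20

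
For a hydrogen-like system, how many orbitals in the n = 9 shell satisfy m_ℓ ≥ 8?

For n = 9, ℓ ranges over 0 … 8.
Contributions: ℓ=8 → 1.
Total orbitals: 1.

1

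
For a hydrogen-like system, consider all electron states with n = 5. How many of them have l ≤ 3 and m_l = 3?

Per l-value: l=3 → 1.
Orbitals: 1. Each orbital carries two spin states, so 1 × 2 = 2 states.

2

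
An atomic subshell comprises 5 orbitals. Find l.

2l+1 = 5 gives l = 2.

l = 2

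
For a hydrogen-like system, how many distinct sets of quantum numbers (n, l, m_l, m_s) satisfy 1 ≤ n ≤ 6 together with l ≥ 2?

140

Count contributing orbitals for each principal shell:
n=3 → 5; n=4 → 12; n=5 → 21; n=6 → 32.
Orbitals: 5 + 12 + 21 + 32 = 70. Including both spin states (m_s = ±1/2) gives 2 × 70 = 140 states.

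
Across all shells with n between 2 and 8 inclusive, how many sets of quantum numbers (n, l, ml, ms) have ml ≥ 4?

Go shell by shell, enumerating (l, ml) with ml ≥ 4:
n=5 → 1; n=6 → 3; n=7 → 6; n=8 → 10.
Orbitals: 1 + 3 + 6 + 10 = 20. Including both spin states (ms = ±1/2) gives 2 × 20 = 40 states.

40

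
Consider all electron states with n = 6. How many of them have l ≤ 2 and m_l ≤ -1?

The n = 6 shell has l = 0 through 5; check each.
Contributions: l=1 → 1; l=2 → 2.
Orbitals: 1 + 2 = 3. Each orbital carries two spin states, so 3 × 2 = 6 states.

6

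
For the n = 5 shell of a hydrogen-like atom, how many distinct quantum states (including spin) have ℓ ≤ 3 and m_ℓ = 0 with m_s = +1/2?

Go through ℓ = 0, …, 4 (the values permitted for n = 5).
Per ℓ-value: ℓ=0 → 1; ℓ=1 → 1; ℓ=2 → 1; ℓ=3 → 1.
Orbitals: 1 + 1 + 1 + 1 = 4. With m_s fixed to a single value there is one state per orbital, giving 4 states.

4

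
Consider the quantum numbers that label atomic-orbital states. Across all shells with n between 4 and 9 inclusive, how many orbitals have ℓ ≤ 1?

24

Count contributing orbitals for each principal shell:
n=4 → 4; n=5 → 4; n=6 → 4; n=7 → 4; n=8 → 4; n=9 → 4.
Total orbitals: 4 + 4 + 4 + 4 + 4 + 4 = 24.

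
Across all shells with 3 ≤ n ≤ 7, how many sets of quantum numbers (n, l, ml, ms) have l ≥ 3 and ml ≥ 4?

Per-shell orbital counts meeting the constraint:
n=5 → 1; n=6 → 3; n=7 → 6.
Orbitals: 1 + 3 + 6 = 10. Including both spin states (ms = ±1/2) gives 2 × 10 = 20 states.

20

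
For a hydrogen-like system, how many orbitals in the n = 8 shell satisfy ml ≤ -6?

3

With n = 8 the allowed l are 0, 1, …, 7.
Per l-value: l=6 → 1; l=7 → 2.
Total orbitals: 1 + 2 = 3.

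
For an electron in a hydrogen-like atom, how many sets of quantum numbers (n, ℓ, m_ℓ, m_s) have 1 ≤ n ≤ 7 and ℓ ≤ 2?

For each n in the range, tally the orbitals obeying ℓ ≤ 2:
n=1 → 1; n=2 → 4; n=3 → 9; n=4 → 9; n=5 → 9; n=6 → 9; n=7 → 9.
Orbitals: 1 + 4 + 9 + 9 + 9 + 9 + 9 = 50. Including both spin states (m_s = ±1/2) gives 2 × 50 = 100 states.

100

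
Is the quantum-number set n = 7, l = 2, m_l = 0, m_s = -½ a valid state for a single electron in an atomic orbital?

n = 7 is a positive integer. l = 2 satisfies 0 ≤ l ≤ n−1 = 6. m_l = 0 lies in the range −l … +l (here −2 … 2). m_s = -1/2 is one of ±1/2.
All four constraints are satisfied.

Yes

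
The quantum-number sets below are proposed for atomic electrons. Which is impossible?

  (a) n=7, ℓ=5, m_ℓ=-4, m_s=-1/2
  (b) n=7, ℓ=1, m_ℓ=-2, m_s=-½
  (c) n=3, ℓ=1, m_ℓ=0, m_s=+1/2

(b) has |m_ℓ| = 2 > ℓ = 1, violating −ℓ ≤ m_ℓ ≤ ℓ.
The remaining sets (a), (c) satisfy all four rules.

(b)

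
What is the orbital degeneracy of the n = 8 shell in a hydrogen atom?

The n = 8 shell contains n² = 8² = 64 orbitals.

64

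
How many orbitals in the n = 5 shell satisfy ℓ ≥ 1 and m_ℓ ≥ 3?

With n = 5 the allowed ℓ are 0, 1, …, 4.
Orbitals with ℓ ≥ 1 and m_ℓ ≥ 3, by ℓ: ℓ=3 → 1; ℓ=4 → 2.
Total orbitals: 1 + 2 = 3.

3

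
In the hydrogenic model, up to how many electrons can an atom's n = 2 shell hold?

8

A shell holds 2n² electrons: 2 × 2² = 2 × 4 = 8.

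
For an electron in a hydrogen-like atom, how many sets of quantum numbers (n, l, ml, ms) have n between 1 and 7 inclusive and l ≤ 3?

156

Treat each shell separately and count matching orbitals:
n=1 → 1; n=2 → 4; n=3 → 9; n=4 → 16; n=5 → 16; n=6 → 16; n=7 → 16.
Orbitals: 1 + 4 + 9 + 16 + 16 + 16 + 16 = 78. Including both spin states (ms = ±1/2) gives 2 × 78 = 156 states.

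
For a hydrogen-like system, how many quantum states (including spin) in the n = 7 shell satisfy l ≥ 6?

For n = 7, l ranges over 0 … 6.
Orbitals with l ≥ 6, by l: l=6 → 13.
Orbitals: 13. Each orbital carries two spin states, so 13 × 2 = 26 states.

26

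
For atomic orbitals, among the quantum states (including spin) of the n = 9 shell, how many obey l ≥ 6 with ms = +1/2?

45

For n = 9, l ranges over 0 … 8.
Contributions: l=6 → 13; l=7 → 15; l=8 → 17.
Orbitals: 13 + 15 + 17 = 45. With ms fixed to a single value there is one state per orbital, giving 45 states.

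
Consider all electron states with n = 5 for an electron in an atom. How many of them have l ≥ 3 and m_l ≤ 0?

18

The n = 5 shell has l = 0 through 4; check each.
The (l, m_l) pairs meeting l ≥ 3 and m_l ≤ 0 give: l=3 → 4; l=4 → 5.
Orbitals: 4 + 5 = 9. Each orbital carries two spin states, so 9 × 2 = 18 states.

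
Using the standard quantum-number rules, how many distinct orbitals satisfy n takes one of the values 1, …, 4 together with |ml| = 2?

For each n in the range, tally the orbitals obeying |ml| = 2:
n=3 → 2; n=4 → 4.
Total orbitals: 2 + 4 = 6.

6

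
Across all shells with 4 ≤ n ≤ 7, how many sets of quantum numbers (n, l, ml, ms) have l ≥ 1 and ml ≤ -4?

For each n in the range, tally the orbitals obeying l ≥ 1 and ml ≤ -4:
n=5 → 1; n=6 → 3; n=7 → 6.
Orbitals: 1 + 3 + 6 = 10. Including both spin states (ms = ±1/2) gives 2 × 10 = 20 states.

20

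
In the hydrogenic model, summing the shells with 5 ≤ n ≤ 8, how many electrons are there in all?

348

Shell n has n² orbitals: 5²=25 + 6²=36 + 7²=49 + 8²=64 = 174 orbitals.
Two spin states per orbital: 2 × 174 = 348 electrons.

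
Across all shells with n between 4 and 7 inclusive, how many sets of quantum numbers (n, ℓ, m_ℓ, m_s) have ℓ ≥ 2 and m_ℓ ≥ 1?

For each n in the range, tally the orbitals obeying ℓ ≥ 2 and m_ℓ ≥ 1:
n=4 → 5; n=5 → 9; n=6 → 14; n=7 → 20.
Orbitals: 5 + 9 + 14 + 20 = 48. Including both spin states (m_s = ±1/2) gives 2 × 48 = 96 states.

96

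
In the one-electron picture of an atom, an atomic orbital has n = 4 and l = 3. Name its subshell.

4f

l = 3 corresponds to the letter 'f', so the subshell is 4f.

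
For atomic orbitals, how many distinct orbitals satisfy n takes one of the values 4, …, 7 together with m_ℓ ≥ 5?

4

Go shell by shell, enumerating (ℓ, m_ℓ) with m_ℓ ≥ 5:
n=6 → 1; n=7 → 3.
Total orbitals: 1 + 3 = 4.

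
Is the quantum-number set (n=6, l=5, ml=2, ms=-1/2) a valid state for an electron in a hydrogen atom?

Allowed

n = 6 is a positive integer. l = 5 satisfies 0 ≤ l ≤ n−1 = 5. ml = 2 lies in the range −l … +l (here −5 … 5). ms = -1/2 is one of ±1/2.
All four constraints are satisfied.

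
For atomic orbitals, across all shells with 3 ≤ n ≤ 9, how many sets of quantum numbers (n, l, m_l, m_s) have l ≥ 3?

434

Treat each shell separately and count matching orbitals:
n=4 → 7; n=5 → 16; n=6 → 27; n=7 → 40; n=8 → 55; n=9 → 72.
Orbitals: 7 + 16 + 27 + 40 + 55 + 72 = 217. Including both spin states (m_s = ±1/2) gives 2 × 217 = 434 states.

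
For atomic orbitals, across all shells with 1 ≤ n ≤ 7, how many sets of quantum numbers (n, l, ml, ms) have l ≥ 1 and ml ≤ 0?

154

For each n in the range, tally the orbitals obeying l ≥ 1 and ml ≤ 0:
n=2 → 2; n=3 → 5; n=4 → 9; n=5 → 14; n=6 → 20; n=7 → 27.
Orbitals: 2 + 5 + 9 + 14 + 20 + 27 = 77. Including both spin states (ms = ±1/2) gives 2 × 77 = 154 states.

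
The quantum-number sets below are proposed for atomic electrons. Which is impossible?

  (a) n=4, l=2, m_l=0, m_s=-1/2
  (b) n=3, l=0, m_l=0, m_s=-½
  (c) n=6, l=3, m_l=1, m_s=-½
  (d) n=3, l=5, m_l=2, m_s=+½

(d) has l = 5 ≥ n = 3, violating 0 ≤ l ≤ n−1.
The remaining sets (a), (b), (c) satisfy all four rules.

(d)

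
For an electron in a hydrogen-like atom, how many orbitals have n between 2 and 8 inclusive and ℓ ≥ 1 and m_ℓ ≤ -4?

20

Per-shell orbital counts meeting the constraint:
n=5 → 1; n=6 → 3; n=7 → 6; n=8 → 10.
Total orbitals: 1 + 3 + 6 + 10 = 20.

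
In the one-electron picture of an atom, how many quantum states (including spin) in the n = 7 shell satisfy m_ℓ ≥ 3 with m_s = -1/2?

Go through ℓ = 0, …, 6 (the values permitted for n = 7).
Contributions: ℓ=3 → 1; ℓ=4 → 2; ℓ=5 → 3; ℓ=6 → 4.
Orbitals: 1 + 2 + 3 + 4 = 10. With m_s fixed to a single value there is one state per orbital, giving 10 states.

10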